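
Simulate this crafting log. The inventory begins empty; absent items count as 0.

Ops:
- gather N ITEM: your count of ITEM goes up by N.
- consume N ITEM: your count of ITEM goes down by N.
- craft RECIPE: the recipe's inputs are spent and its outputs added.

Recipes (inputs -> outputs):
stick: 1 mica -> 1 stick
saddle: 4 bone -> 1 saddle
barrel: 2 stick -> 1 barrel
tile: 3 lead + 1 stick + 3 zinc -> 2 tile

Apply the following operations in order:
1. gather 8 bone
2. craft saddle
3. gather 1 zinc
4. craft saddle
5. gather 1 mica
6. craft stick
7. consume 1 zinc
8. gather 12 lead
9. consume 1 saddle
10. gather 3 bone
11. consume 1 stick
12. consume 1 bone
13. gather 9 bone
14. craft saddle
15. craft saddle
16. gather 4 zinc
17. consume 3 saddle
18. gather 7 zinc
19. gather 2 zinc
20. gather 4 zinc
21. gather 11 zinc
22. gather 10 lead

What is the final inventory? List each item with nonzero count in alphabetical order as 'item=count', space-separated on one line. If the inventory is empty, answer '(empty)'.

Answer: bone=3 lead=22 zinc=28

Derivation:
After 1 (gather 8 bone): bone=8
After 2 (craft saddle): bone=4 saddle=1
After 3 (gather 1 zinc): bone=4 saddle=1 zinc=1
After 4 (craft saddle): saddle=2 zinc=1
After 5 (gather 1 mica): mica=1 saddle=2 zinc=1
After 6 (craft stick): saddle=2 stick=1 zinc=1
After 7 (consume 1 zinc): saddle=2 stick=1
After 8 (gather 12 lead): lead=12 saddle=2 stick=1
After 9 (consume 1 saddle): lead=12 saddle=1 stick=1
After 10 (gather 3 bone): bone=3 lead=12 saddle=1 stick=1
After 11 (consume 1 stick): bone=3 lead=12 saddle=1
After 12 (consume 1 bone): bone=2 lead=12 saddle=1
After 13 (gather 9 bone): bone=11 lead=12 saddle=1
After 14 (craft saddle): bone=7 lead=12 saddle=2
After 15 (craft saddle): bone=3 lead=12 saddle=3
After 16 (gather 4 zinc): bone=3 lead=12 saddle=3 zinc=4
After 17 (consume 3 saddle): bone=3 lead=12 zinc=4
After 18 (gather 7 zinc): bone=3 lead=12 zinc=11
After 19 (gather 2 zinc): bone=3 lead=12 zinc=13
After 20 (gather 4 zinc): bone=3 lead=12 zinc=17
After 21 (gather 11 zinc): bone=3 lead=12 zinc=28
After 22 (gather 10 lead): bone=3 lead=22 zinc=28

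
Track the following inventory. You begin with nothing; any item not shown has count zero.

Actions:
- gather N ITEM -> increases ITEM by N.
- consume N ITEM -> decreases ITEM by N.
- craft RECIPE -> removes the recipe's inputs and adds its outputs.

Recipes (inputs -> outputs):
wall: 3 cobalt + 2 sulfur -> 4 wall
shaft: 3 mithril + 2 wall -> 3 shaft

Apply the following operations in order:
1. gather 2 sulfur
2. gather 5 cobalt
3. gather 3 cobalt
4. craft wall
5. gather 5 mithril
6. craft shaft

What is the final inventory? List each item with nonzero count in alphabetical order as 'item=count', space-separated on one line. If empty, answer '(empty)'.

Answer: cobalt=5 mithril=2 shaft=3 wall=2

Derivation:
After 1 (gather 2 sulfur): sulfur=2
After 2 (gather 5 cobalt): cobalt=5 sulfur=2
After 3 (gather 3 cobalt): cobalt=8 sulfur=2
After 4 (craft wall): cobalt=5 wall=4
After 5 (gather 5 mithril): cobalt=5 mithril=5 wall=4
After 6 (craft shaft): cobalt=5 mithril=2 shaft=3 wall=2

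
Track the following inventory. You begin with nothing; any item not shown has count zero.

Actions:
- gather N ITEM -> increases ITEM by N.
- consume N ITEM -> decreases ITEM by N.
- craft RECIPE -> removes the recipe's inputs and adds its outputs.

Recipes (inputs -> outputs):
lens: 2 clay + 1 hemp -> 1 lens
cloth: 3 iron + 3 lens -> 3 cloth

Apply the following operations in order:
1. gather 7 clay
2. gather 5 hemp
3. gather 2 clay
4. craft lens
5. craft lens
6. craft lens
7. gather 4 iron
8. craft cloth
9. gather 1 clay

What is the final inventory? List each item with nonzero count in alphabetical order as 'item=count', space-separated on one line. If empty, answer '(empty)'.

After 1 (gather 7 clay): clay=7
After 2 (gather 5 hemp): clay=7 hemp=5
After 3 (gather 2 clay): clay=9 hemp=5
After 4 (craft lens): clay=7 hemp=4 lens=1
After 5 (craft lens): clay=5 hemp=3 lens=2
After 6 (craft lens): clay=3 hemp=2 lens=3
After 7 (gather 4 iron): clay=3 hemp=2 iron=4 lens=3
After 8 (craft cloth): clay=3 cloth=3 hemp=2 iron=1
After 9 (gather 1 clay): clay=4 cloth=3 hemp=2 iron=1

Answer: clay=4 cloth=3 hemp=2 iron=1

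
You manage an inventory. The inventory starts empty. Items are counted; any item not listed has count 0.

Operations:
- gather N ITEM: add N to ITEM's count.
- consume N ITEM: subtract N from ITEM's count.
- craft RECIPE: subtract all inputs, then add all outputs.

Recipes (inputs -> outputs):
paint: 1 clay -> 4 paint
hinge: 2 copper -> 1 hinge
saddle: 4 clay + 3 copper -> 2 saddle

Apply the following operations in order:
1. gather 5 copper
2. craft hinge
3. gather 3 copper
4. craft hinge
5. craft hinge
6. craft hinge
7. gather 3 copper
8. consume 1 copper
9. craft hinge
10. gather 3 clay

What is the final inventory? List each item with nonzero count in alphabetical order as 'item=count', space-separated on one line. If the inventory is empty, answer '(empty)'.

Answer: clay=3 hinge=5

Derivation:
After 1 (gather 5 copper): copper=5
After 2 (craft hinge): copper=3 hinge=1
After 3 (gather 3 copper): copper=6 hinge=1
After 4 (craft hinge): copper=4 hinge=2
After 5 (craft hinge): copper=2 hinge=3
After 6 (craft hinge): hinge=4
After 7 (gather 3 copper): copper=3 hinge=4
After 8 (consume 1 copper): copper=2 hinge=4
After 9 (craft hinge): hinge=5
After 10 (gather 3 clay): clay=3 hinge=5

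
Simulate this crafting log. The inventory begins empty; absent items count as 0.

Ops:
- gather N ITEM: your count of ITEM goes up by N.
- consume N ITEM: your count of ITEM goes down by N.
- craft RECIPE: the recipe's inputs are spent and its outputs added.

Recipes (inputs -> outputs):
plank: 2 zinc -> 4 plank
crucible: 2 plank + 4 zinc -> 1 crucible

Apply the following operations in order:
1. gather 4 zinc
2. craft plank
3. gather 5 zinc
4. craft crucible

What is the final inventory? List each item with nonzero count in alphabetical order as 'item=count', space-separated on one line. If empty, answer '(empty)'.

Answer: crucible=1 plank=2 zinc=3

Derivation:
After 1 (gather 4 zinc): zinc=4
After 2 (craft plank): plank=4 zinc=2
After 3 (gather 5 zinc): plank=4 zinc=7
After 4 (craft crucible): crucible=1 plank=2 zinc=3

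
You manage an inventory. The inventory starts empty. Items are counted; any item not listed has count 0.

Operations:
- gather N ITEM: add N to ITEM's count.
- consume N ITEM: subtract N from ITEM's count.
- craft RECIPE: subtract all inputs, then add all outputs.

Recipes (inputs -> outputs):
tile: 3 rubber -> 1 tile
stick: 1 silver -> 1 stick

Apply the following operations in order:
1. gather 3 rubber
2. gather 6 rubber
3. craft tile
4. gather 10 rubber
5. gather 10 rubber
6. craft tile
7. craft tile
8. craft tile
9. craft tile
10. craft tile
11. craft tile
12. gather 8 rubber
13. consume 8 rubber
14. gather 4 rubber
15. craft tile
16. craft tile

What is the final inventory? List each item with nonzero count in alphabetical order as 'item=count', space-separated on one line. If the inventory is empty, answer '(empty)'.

Answer: rubber=6 tile=9

Derivation:
After 1 (gather 3 rubber): rubber=3
After 2 (gather 6 rubber): rubber=9
After 3 (craft tile): rubber=6 tile=1
After 4 (gather 10 rubber): rubber=16 tile=1
After 5 (gather 10 rubber): rubber=26 tile=1
After 6 (craft tile): rubber=23 tile=2
After 7 (craft tile): rubber=20 tile=3
After 8 (craft tile): rubber=17 tile=4
After 9 (craft tile): rubber=14 tile=5
After 10 (craft tile): rubber=11 tile=6
After 11 (craft tile): rubber=8 tile=7
After 12 (gather 8 rubber): rubber=16 tile=7
After 13 (consume 8 rubber): rubber=8 tile=7
After 14 (gather 4 rubber): rubber=12 tile=7
After 15 (craft tile): rubber=9 tile=8
After 16 (craft tile): rubber=6 tile=9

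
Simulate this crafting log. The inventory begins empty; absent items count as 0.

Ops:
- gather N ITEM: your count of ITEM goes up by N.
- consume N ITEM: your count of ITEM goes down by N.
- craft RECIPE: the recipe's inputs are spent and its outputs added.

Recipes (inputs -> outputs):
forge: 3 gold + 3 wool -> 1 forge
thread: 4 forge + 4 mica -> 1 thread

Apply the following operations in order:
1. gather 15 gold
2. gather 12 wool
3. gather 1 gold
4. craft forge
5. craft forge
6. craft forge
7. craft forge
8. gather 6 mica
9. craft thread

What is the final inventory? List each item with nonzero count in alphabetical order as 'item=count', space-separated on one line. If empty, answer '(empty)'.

After 1 (gather 15 gold): gold=15
After 2 (gather 12 wool): gold=15 wool=12
After 3 (gather 1 gold): gold=16 wool=12
After 4 (craft forge): forge=1 gold=13 wool=9
After 5 (craft forge): forge=2 gold=10 wool=6
After 6 (craft forge): forge=3 gold=7 wool=3
After 7 (craft forge): forge=4 gold=4
After 8 (gather 6 mica): forge=4 gold=4 mica=6
After 9 (craft thread): gold=4 mica=2 thread=1

Answer: gold=4 mica=2 thread=1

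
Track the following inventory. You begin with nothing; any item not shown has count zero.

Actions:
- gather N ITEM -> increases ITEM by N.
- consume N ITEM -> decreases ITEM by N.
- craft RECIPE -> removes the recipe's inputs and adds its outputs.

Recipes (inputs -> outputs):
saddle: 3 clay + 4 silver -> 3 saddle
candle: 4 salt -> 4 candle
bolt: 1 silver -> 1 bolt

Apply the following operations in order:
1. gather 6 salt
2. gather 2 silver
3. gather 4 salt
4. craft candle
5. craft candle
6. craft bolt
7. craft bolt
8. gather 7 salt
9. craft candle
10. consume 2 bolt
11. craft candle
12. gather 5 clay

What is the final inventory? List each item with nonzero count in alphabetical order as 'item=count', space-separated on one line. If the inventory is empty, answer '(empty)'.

Answer: candle=16 clay=5 salt=1

Derivation:
After 1 (gather 6 salt): salt=6
After 2 (gather 2 silver): salt=6 silver=2
After 3 (gather 4 salt): salt=10 silver=2
After 4 (craft candle): candle=4 salt=6 silver=2
After 5 (craft candle): candle=8 salt=2 silver=2
After 6 (craft bolt): bolt=1 candle=8 salt=2 silver=1
After 7 (craft bolt): bolt=2 candle=8 salt=2
After 8 (gather 7 salt): bolt=2 candle=8 salt=9
After 9 (craft candle): bolt=2 candle=12 salt=5
After 10 (consume 2 bolt): candle=12 salt=5
After 11 (craft candle): candle=16 salt=1
After 12 (gather 5 clay): candle=16 clay=5 salt=1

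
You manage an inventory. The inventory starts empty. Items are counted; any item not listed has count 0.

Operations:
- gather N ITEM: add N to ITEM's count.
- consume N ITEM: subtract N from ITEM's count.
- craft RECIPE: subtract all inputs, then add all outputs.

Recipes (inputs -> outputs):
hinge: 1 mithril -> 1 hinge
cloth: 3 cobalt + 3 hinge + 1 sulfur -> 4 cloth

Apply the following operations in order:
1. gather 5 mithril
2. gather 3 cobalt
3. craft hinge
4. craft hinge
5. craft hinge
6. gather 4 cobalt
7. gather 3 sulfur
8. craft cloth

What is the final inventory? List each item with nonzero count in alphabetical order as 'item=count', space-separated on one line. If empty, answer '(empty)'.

After 1 (gather 5 mithril): mithril=5
After 2 (gather 3 cobalt): cobalt=3 mithril=5
After 3 (craft hinge): cobalt=3 hinge=1 mithril=4
After 4 (craft hinge): cobalt=3 hinge=2 mithril=3
After 5 (craft hinge): cobalt=3 hinge=3 mithril=2
After 6 (gather 4 cobalt): cobalt=7 hinge=3 mithril=2
After 7 (gather 3 sulfur): cobalt=7 hinge=3 mithril=2 sulfur=3
After 8 (craft cloth): cloth=4 cobalt=4 mithril=2 sulfur=2

Answer: cloth=4 cobalt=4 mithril=2 sulfur=2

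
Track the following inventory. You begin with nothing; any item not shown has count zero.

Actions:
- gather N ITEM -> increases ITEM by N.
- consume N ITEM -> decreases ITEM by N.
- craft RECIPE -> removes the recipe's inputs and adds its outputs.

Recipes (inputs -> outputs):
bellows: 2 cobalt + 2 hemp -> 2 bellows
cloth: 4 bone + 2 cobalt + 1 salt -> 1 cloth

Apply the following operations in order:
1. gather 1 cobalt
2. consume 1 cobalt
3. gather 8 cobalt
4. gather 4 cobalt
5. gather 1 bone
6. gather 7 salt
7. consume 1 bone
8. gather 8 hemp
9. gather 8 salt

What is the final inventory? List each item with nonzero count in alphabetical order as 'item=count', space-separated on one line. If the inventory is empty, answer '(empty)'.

After 1 (gather 1 cobalt): cobalt=1
After 2 (consume 1 cobalt): (empty)
After 3 (gather 8 cobalt): cobalt=8
After 4 (gather 4 cobalt): cobalt=12
After 5 (gather 1 bone): bone=1 cobalt=12
After 6 (gather 7 salt): bone=1 cobalt=12 salt=7
After 7 (consume 1 bone): cobalt=12 salt=7
After 8 (gather 8 hemp): cobalt=12 hemp=8 salt=7
After 9 (gather 8 salt): cobalt=12 hemp=8 salt=15

Answer: cobalt=12 hemp=8 salt=15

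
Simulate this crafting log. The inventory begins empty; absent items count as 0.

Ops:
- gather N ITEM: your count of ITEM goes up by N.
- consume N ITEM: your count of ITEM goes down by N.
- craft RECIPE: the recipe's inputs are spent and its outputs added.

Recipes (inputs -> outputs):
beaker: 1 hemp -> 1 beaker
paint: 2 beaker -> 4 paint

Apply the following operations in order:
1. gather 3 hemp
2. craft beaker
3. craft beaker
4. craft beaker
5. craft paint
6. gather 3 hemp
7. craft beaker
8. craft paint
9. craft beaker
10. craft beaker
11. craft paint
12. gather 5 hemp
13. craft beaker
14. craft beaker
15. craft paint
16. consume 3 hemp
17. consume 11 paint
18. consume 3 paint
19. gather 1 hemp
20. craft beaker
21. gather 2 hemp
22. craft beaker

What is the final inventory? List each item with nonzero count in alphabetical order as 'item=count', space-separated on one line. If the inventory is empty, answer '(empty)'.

Answer: beaker=2 hemp=1 paint=2

Derivation:
After 1 (gather 3 hemp): hemp=3
After 2 (craft beaker): beaker=1 hemp=2
After 3 (craft beaker): beaker=2 hemp=1
After 4 (craft beaker): beaker=3
After 5 (craft paint): beaker=1 paint=4
After 6 (gather 3 hemp): beaker=1 hemp=3 paint=4
After 7 (craft beaker): beaker=2 hemp=2 paint=4
After 8 (craft paint): hemp=2 paint=8
After 9 (craft beaker): beaker=1 hemp=1 paint=8
After 10 (craft beaker): beaker=2 paint=8
After 11 (craft paint): paint=12
After 12 (gather 5 hemp): hemp=5 paint=12
After 13 (craft beaker): beaker=1 hemp=4 paint=12
After 14 (craft beaker): beaker=2 hemp=3 paint=12
After 15 (craft paint): hemp=3 paint=16
After 16 (consume 3 hemp): paint=16
After 17 (consume 11 paint): paint=5
After 18 (consume 3 paint): paint=2
After 19 (gather 1 hemp): hemp=1 paint=2
After 20 (craft beaker): beaker=1 paint=2
After 21 (gather 2 hemp): beaker=1 hemp=2 paint=2
After 22 (craft beaker): beaker=2 hemp=1 paint=2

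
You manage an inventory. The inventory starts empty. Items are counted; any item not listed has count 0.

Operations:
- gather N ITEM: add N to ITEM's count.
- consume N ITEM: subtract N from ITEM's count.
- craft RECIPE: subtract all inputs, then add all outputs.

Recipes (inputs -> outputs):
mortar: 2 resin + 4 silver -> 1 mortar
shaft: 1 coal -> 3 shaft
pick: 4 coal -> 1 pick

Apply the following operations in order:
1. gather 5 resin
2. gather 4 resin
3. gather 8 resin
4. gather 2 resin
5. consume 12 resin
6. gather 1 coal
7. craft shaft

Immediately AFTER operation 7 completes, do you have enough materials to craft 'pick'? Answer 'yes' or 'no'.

Answer: no

Derivation:
After 1 (gather 5 resin): resin=5
After 2 (gather 4 resin): resin=9
After 3 (gather 8 resin): resin=17
After 4 (gather 2 resin): resin=19
After 5 (consume 12 resin): resin=7
After 6 (gather 1 coal): coal=1 resin=7
After 7 (craft shaft): resin=7 shaft=3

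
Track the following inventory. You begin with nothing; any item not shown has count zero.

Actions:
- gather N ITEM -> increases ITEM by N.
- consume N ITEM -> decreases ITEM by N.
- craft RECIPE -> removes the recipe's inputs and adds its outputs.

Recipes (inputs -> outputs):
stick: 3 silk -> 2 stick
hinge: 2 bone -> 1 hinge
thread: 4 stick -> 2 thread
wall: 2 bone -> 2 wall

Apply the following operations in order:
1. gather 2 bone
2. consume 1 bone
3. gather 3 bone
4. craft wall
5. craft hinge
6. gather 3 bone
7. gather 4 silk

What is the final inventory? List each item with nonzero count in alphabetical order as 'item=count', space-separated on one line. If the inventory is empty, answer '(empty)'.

After 1 (gather 2 bone): bone=2
After 2 (consume 1 bone): bone=1
After 3 (gather 3 bone): bone=4
After 4 (craft wall): bone=2 wall=2
After 5 (craft hinge): hinge=1 wall=2
After 6 (gather 3 bone): bone=3 hinge=1 wall=2
After 7 (gather 4 silk): bone=3 hinge=1 silk=4 wall=2

Answer: bone=3 hinge=1 silk=4 wall=2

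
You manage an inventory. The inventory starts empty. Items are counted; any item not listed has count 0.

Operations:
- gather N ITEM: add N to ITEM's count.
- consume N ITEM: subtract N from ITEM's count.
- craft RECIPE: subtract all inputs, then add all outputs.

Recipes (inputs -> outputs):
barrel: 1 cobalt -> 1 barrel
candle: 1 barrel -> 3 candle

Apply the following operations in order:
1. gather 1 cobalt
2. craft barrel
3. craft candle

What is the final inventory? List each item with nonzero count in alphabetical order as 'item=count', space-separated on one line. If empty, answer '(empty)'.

After 1 (gather 1 cobalt): cobalt=1
After 2 (craft barrel): barrel=1
After 3 (craft candle): candle=3

Answer: candle=3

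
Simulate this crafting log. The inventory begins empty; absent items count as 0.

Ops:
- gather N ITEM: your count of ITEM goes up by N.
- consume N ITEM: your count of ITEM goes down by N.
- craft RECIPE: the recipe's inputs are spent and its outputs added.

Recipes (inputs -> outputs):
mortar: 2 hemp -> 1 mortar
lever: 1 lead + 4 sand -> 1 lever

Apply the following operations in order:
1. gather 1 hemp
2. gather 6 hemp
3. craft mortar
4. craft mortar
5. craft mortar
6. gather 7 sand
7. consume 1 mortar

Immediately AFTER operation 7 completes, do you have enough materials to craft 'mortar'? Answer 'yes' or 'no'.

After 1 (gather 1 hemp): hemp=1
After 2 (gather 6 hemp): hemp=7
After 3 (craft mortar): hemp=5 mortar=1
After 4 (craft mortar): hemp=3 mortar=2
After 5 (craft mortar): hemp=1 mortar=3
After 6 (gather 7 sand): hemp=1 mortar=3 sand=7
After 7 (consume 1 mortar): hemp=1 mortar=2 sand=7

Answer: no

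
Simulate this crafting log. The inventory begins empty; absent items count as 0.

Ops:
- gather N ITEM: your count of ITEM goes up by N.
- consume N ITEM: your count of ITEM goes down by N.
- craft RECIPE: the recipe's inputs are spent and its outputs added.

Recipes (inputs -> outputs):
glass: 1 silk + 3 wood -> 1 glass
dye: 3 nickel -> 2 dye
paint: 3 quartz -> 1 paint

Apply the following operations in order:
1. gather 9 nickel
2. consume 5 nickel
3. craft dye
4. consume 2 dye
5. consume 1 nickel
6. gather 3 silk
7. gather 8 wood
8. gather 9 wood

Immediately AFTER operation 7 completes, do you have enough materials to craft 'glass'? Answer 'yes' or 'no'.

Answer: yes

Derivation:
After 1 (gather 9 nickel): nickel=9
After 2 (consume 5 nickel): nickel=4
After 3 (craft dye): dye=2 nickel=1
After 4 (consume 2 dye): nickel=1
After 5 (consume 1 nickel): (empty)
After 6 (gather 3 silk): silk=3
After 7 (gather 8 wood): silk=3 wood=8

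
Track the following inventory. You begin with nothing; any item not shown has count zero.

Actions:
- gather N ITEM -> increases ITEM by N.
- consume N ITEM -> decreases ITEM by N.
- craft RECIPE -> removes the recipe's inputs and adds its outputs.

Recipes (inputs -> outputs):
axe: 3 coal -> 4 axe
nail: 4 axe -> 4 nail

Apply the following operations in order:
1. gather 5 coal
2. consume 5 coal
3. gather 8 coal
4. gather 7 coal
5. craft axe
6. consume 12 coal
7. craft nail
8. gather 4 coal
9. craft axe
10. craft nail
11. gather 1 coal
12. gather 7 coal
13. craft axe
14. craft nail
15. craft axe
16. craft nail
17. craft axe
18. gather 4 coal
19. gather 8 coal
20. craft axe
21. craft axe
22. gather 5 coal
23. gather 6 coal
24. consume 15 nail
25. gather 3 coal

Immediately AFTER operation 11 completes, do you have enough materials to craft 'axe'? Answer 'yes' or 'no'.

After 1 (gather 5 coal): coal=5
After 2 (consume 5 coal): (empty)
After 3 (gather 8 coal): coal=8
After 4 (gather 7 coal): coal=15
After 5 (craft axe): axe=4 coal=12
After 6 (consume 12 coal): axe=4
After 7 (craft nail): nail=4
After 8 (gather 4 coal): coal=4 nail=4
After 9 (craft axe): axe=4 coal=1 nail=4
After 10 (craft nail): coal=1 nail=8
After 11 (gather 1 coal): coal=2 nail=8

Answer: no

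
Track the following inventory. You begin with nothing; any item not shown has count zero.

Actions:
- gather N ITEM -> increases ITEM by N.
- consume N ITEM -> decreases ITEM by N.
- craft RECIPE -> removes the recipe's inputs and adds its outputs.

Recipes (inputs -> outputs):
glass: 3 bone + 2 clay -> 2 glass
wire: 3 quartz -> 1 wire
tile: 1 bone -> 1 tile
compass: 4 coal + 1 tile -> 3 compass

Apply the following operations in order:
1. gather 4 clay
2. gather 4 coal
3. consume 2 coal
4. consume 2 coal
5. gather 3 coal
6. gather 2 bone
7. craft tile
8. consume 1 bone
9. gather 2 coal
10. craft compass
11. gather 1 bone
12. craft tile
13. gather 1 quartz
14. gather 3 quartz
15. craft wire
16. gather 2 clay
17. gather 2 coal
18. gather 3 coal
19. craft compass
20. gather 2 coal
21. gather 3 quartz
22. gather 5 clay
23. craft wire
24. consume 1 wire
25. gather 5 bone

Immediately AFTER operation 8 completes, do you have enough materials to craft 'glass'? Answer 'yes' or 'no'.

After 1 (gather 4 clay): clay=4
After 2 (gather 4 coal): clay=4 coal=4
After 3 (consume 2 coal): clay=4 coal=2
After 4 (consume 2 coal): clay=4
After 5 (gather 3 coal): clay=4 coal=3
After 6 (gather 2 bone): bone=2 clay=4 coal=3
After 7 (craft tile): bone=1 clay=4 coal=3 tile=1
After 8 (consume 1 bone): clay=4 coal=3 tile=1

Answer: no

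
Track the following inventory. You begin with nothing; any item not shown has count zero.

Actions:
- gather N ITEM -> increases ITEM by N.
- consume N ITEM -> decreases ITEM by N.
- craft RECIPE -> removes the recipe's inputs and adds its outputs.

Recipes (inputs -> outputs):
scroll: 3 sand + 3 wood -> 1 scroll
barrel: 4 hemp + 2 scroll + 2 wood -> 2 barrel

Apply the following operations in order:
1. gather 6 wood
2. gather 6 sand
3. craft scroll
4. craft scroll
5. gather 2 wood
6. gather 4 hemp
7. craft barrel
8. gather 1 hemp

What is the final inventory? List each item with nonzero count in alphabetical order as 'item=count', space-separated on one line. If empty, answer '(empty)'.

Answer: barrel=2 hemp=1

Derivation:
After 1 (gather 6 wood): wood=6
After 2 (gather 6 sand): sand=6 wood=6
After 3 (craft scroll): sand=3 scroll=1 wood=3
After 4 (craft scroll): scroll=2
After 5 (gather 2 wood): scroll=2 wood=2
After 6 (gather 4 hemp): hemp=4 scroll=2 wood=2
After 7 (craft barrel): barrel=2
After 8 (gather 1 hemp): barrel=2 hemp=1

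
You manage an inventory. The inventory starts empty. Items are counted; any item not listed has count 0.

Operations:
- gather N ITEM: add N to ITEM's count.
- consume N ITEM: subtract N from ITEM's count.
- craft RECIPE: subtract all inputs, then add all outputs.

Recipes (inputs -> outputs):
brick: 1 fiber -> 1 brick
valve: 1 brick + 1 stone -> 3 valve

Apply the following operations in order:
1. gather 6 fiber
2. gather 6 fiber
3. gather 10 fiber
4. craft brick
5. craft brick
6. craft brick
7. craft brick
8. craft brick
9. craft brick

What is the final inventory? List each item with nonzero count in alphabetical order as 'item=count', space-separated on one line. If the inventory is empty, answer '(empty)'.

After 1 (gather 6 fiber): fiber=6
After 2 (gather 6 fiber): fiber=12
After 3 (gather 10 fiber): fiber=22
After 4 (craft brick): brick=1 fiber=21
After 5 (craft brick): brick=2 fiber=20
After 6 (craft brick): brick=3 fiber=19
After 7 (craft brick): brick=4 fiber=18
After 8 (craft brick): brick=5 fiber=17
After 9 (craft brick): brick=6 fiber=16

Answer: brick=6 fiber=16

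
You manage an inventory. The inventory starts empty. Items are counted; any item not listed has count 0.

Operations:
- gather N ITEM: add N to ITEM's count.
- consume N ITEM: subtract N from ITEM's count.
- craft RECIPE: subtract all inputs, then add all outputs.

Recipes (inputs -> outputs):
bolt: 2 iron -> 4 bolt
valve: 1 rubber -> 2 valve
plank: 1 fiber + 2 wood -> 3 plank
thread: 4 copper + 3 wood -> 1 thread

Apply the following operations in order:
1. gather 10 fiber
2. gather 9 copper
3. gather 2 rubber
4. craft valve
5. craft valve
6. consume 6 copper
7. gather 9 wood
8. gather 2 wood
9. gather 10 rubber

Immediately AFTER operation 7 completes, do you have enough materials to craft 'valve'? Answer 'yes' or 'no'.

After 1 (gather 10 fiber): fiber=10
After 2 (gather 9 copper): copper=9 fiber=10
After 3 (gather 2 rubber): copper=9 fiber=10 rubber=2
After 4 (craft valve): copper=9 fiber=10 rubber=1 valve=2
After 5 (craft valve): copper=9 fiber=10 valve=4
After 6 (consume 6 copper): copper=3 fiber=10 valve=4
After 7 (gather 9 wood): copper=3 fiber=10 valve=4 wood=9

Answer: no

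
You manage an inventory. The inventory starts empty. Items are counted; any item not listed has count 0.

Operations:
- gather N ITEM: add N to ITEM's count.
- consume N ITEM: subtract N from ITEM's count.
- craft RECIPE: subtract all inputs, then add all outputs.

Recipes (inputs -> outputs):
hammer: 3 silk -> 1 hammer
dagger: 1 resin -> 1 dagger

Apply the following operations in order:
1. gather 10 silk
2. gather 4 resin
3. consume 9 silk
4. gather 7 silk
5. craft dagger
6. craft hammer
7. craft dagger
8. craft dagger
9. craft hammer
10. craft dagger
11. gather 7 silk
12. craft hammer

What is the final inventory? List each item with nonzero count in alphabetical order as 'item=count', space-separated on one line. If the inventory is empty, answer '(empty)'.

After 1 (gather 10 silk): silk=10
After 2 (gather 4 resin): resin=4 silk=10
After 3 (consume 9 silk): resin=4 silk=1
After 4 (gather 7 silk): resin=4 silk=8
After 5 (craft dagger): dagger=1 resin=3 silk=8
After 6 (craft hammer): dagger=1 hammer=1 resin=3 silk=5
After 7 (craft dagger): dagger=2 hammer=1 resin=2 silk=5
After 8 (craft dagger): dagger=3 hammer=1 resin=1 silk=5
After 9 (craft hammer): dagger=3 hammer=2 resin=1 silk=2
After 10 (craft dagger): dagger=4 hammer=2 silk=2
After 11 (gather 7 silk): dagger=4 hammer=2 silk=9
After 12 (craft hammer): dagger=4 hammer=3 silk=6

Answer: dagger=4 hammer=3 silk=6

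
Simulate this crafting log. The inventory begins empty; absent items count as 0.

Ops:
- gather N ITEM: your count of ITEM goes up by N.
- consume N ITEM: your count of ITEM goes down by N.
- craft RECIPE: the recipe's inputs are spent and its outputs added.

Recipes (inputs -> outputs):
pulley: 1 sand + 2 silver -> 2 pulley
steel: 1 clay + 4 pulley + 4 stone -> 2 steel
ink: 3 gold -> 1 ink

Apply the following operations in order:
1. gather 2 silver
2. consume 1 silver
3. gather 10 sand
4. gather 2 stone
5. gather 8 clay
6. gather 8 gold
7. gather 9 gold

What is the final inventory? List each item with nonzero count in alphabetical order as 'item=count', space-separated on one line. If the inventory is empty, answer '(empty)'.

Answer: clay=8 gold=17 sand=10 silver=1 stone=2

Derivation:
After 1 (gather 2 silver): silver=2
After 2 (consume 1 silver): silver=1
After 3 (gather 10 sand): sand=10 silver=1
After 4 (gather 2 stone): sand=10 silver=1 stone=2
After 5 (gather 8 clay): clay=8 sand=10 silver=1 stone=2
After 6 (gather 8 gold): clay=8 gold=8 sand=10 silver=1 stone=2
After 7 (gather 9 gold): clay=8 gold=17 sand=10 silver=1 stone=2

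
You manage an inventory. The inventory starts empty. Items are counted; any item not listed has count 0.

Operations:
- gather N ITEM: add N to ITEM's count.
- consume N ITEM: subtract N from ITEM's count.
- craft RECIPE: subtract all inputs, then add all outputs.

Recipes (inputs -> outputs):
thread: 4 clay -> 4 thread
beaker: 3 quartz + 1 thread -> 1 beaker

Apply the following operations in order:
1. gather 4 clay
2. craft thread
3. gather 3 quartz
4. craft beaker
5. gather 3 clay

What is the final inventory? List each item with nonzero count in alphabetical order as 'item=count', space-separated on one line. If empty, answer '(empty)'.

After 1 (gather 4 clay): clay=4
After 2 (craft thread): thread=4
After 3 (gather 3 quartz): quartz=3 thread=4
After 4 (craft beaker): beaker=1 thread=3
After 5 (gather 3 clay): beaker=1 clay=3 thread=3

Answer: beaker=1 clay=3 thread=3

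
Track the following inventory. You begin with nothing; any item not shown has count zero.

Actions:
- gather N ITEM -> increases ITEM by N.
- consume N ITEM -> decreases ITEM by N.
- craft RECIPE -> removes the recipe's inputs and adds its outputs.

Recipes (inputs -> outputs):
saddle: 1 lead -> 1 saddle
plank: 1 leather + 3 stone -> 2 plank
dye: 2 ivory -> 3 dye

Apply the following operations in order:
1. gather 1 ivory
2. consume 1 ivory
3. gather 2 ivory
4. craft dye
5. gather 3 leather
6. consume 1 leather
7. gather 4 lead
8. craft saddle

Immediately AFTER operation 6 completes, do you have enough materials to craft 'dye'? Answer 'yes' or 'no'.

After 1 (gather 1 ivory): ivory=1
After 2 (consume 1 ivory): (empty)
After 3 (gather 2 ivory): ivory=2
After 4 (craft dye): dye=3
After 5 (gather 3 leather): dye=3 leather=3
After 6 (consume 1 leather): dye=3 leather=2

Answer: no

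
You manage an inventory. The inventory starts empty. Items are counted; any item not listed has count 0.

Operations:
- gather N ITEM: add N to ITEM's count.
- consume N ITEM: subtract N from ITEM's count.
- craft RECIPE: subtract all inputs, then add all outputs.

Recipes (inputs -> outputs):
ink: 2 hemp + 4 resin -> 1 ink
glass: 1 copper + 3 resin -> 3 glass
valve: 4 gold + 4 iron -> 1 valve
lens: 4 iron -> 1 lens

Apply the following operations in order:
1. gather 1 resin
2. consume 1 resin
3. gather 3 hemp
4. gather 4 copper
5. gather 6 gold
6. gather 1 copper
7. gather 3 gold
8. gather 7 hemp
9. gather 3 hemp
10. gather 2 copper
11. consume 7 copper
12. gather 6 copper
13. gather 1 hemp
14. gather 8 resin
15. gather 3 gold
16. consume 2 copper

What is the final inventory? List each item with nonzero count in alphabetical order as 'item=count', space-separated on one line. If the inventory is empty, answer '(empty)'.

Answer: copper=4 gold=12 hemp=14 resin=8

Derivation:
After 1 (gather 1 resin): resin=1
After 2 (consume 1 resin): (empty)
After 3 (gather 3 hemp): hemp=3
After 4 (gather 4 copper): copper=4 hemp=3
After 5 (gather 6 gold): copper=4 gold=6 hemp=3
After 6 (gather 1 copper): copper=5 gold=6 hemp=3
After 7 (gather 3 gold): copper=5 gold=9 hemp=3
After 8 (gather 7 hemp): copper=5 gold=9 hemp=10
After 9 (gather 3 hemp): copper=5 gold=9 hemp=13
After 10 (gather 2 copper): copper=7 gold=9 hemp=13
After 11 (consume 7 copper): gold=9 hemp=13
After 12 (gather 6 copper): copper=6 gold=9 hemp=13
After 13 (gather 1 hemp): copper=6 gold=9 hemp=14
After 14 (gather 8 resin): copper=6 gold=9 hemp=14 resin=8
After 15 (gather 3 gold): copper=6 gold=12 hemp=14 resin=8
After 16 (consume 2 copper): copper=4 gold=12 hemp=14 resin=8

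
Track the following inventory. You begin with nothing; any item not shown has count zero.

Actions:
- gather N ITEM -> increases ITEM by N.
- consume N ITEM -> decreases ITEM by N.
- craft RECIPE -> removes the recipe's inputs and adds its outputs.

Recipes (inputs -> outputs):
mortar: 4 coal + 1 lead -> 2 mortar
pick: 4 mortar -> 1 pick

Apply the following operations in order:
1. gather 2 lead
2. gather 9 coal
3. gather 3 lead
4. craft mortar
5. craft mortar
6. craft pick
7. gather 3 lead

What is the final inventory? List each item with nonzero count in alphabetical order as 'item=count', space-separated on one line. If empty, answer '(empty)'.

Answer: coal=1 lead=6 pick=1

Derivation:
After 1 (gather 2 lead): lead=2
After 2 (gather 9 coal): coal=9 lead=2
After 3 (gather 3 lead): coal=9 lead=5
After 4 (craft mortar): coal=5 lead=4 mortar=2
After 5 (craft mortar): coal=1 lead=3 mortar=4
After 6 (craft pick): coal=1 lead=3 pick=1
After 7 (gather 3 lead): coal=1 lead=6 pick=1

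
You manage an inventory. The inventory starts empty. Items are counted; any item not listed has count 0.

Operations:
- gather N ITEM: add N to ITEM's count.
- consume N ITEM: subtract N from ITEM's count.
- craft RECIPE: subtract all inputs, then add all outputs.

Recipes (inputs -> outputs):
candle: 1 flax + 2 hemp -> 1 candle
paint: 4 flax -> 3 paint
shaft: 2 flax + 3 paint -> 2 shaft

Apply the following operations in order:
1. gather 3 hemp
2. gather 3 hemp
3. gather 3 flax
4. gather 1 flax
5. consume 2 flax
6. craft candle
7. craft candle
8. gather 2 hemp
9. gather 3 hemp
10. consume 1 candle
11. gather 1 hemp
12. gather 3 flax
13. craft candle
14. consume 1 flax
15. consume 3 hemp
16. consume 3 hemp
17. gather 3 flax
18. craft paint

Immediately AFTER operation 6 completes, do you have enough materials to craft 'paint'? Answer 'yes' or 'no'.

After 1 (gather 3 hemp): hemp=3
After 2 (gather 3 hemp): hemp=6
After 3 (gather 3 flax): flax=3 hemp=6
After 4 (gather 1 flax): flax=4 hemp=6
After 5 (consume 2 flax): flax=2 hemp=6
After 6 (craft candle): candle=1 flax=1 hemp=4

Answer: no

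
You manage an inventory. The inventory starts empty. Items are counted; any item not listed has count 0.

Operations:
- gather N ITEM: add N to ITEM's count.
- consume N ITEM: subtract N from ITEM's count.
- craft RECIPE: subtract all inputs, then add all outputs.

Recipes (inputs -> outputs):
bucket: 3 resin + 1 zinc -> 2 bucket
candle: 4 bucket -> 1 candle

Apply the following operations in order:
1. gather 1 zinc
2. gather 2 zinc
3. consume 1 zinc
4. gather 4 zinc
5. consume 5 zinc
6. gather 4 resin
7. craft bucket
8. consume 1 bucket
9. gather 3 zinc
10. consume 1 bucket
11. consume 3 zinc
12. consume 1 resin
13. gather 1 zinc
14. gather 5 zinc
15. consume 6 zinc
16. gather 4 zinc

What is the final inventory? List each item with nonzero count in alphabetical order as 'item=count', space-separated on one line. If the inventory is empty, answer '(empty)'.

After 1 (gather 1 zinc): zinc=1
After 2 (gather 2 zinc): zinc=3
After 3 (consume 1 zinc): zinc=2
After 4 (gather 4 zinc): zinc=6
After 5 (consume 5 zinc): zinc=1
After 6 (gather 4 resin): resin=4 zinc=1
After 7 (craft bucket): bucket=2 resin=1
After 8 (consume 1 bucket): bucket=1 resin=1
After 9 (gather 3 zinc): bucket=1 resin=1 zinc=3
After 10 (consume 1 bucket): resin=1 zinc=3
After 11 (consume 3 zinc): resin=1
After 12 (consume 1 resin): (empty)
After 13 (gather 1 zinc): zinc=1
After 14 (gather 5 zinc): zinc=6
After 15 (consume 6 zinc): (empty)
After 16 (gather 4 zinc): zinc=4

Answer: zinc=4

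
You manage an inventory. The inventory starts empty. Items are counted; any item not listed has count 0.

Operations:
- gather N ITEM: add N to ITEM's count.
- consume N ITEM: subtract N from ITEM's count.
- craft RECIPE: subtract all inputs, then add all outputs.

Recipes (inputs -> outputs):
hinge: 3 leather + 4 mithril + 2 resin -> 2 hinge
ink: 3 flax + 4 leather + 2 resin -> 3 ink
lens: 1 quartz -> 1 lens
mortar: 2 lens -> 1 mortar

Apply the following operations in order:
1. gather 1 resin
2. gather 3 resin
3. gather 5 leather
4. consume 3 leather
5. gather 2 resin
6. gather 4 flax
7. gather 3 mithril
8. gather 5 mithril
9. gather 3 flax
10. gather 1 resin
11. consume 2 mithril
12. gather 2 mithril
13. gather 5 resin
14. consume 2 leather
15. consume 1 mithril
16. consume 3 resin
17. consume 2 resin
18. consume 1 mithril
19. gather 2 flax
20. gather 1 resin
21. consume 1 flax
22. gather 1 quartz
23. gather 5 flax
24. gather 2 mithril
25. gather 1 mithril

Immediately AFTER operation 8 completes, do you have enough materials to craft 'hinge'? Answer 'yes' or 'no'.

Answer: no

Derivation:
After 1 (gather 1 resin): resin=1
After 2 (gather 3 resin): resin=4
After 3 (gather 5 leather): leather=5 resin=4
After 4 (consume 3 leather): leather=2 resin=4
After 5 (gather 2 resin): leather=2 resin=6
After 6 (gather 4 flax): flax=4 leather=2 resin=6
After 7 (gather 3 mithril): flax=4 leather=2 mithril=3 resin=6
After 8 (gather 5 mithril): flax=4 leather=2 mithril=8 resin=6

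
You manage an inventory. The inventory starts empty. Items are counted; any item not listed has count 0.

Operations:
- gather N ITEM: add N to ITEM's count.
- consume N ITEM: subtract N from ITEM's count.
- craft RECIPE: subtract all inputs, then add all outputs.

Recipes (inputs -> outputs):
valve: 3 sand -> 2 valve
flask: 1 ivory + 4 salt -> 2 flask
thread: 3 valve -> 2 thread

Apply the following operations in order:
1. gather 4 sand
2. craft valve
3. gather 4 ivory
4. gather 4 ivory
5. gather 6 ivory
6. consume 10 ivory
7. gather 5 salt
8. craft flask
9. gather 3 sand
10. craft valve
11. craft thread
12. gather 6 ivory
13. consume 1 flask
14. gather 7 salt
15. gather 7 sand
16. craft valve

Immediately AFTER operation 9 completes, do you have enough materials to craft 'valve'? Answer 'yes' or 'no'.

Answer: yes

Derivation:
After 1 (gather 4 sand): sand=4
After 2 (craft valve): sand=1 valve=2
After 3 (gather 4 ivory): ivory=4 sand=1 valve=2
After 4 (gather 4 ivory): ivory=8 sand=1 valve=2
After 5 (gather 6 ivory): ivory=14 sand=1 valve=2
After 6 (consume 10 ivory): ivory=4 sand=1 valve=2
After 7 (gather 5 salt): ivory=4 salt=5 sand=1 valve=2
After 8 (craft flask): flask=2 ivory=3 salt=1 sand=1 valve=2
After 9 (gather 3 sand): flask=2 ivory=3 salt=1 sand=4 valve=2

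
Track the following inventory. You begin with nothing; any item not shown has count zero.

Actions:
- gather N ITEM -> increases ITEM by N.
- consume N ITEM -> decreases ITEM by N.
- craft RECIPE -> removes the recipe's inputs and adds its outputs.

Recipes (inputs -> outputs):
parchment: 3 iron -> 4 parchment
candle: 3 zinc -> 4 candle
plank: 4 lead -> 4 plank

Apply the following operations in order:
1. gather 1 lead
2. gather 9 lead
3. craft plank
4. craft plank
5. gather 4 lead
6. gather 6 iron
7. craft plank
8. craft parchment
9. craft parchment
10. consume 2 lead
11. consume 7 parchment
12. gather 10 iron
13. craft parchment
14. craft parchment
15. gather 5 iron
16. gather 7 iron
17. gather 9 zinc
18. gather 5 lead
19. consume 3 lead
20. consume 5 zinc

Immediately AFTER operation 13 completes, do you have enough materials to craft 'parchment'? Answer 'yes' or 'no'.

Answer: yes

Derivation:
After 1 (gather 1 lead): lead=1
After 2 (gather 9 lead): lead=10
After 3 (craft plank): lead=6 plank=4
After 4 (craft plank): lead=2 plank=8
After 5 (gather 4 lead): lead=6 plank=8
After 6 (gather 6 iron): iron=6 lead=6 plank=8
After 7 (craft plank): iron=6 lead=2 plank=12
After 8 (craft parchment): iron=3 lead=2 parchment=4 plank=12
After 9 (craft parchment): lead=2 parchment=8 plank=12
After 10 (consume 2 lead): parchment=8 plank=12
After 11 (consume 7 parchment): parchment=1 plank=12
After 12 (gather 10 iron): iron=10 parchment=1 plank=12
After 13 (craft parchment): iron=7 parchment=5 plank=12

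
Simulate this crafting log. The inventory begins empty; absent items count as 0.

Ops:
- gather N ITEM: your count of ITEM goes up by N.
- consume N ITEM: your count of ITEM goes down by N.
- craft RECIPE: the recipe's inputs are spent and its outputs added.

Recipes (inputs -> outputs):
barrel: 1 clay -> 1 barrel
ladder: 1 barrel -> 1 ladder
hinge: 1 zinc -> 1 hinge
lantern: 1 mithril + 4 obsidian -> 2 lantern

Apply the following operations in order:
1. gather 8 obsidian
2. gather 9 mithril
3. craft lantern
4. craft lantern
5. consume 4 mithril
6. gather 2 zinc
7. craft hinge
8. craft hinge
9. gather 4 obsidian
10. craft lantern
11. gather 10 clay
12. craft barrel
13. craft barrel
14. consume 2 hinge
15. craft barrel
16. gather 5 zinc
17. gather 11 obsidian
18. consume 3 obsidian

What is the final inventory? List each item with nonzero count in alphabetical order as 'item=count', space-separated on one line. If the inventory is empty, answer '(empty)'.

Answer: barrel=3 clay=7 lantern=6 mithril=2 obsidian=8 zinc=5

Derivation:
After 1 (gather 8 obsidian): obsidian=8
After 2 (gather 9 mithril): mithril=9 obsidian=8
After 3 (craft lantern): lantern=2 mithril=8 obsidian=4
After 4 (craft lantern): lantern=4 mithril=7
After 5 (consume 4 mithril): lantern=4 mithril=3
After 6 (gather 2 zinc): lantern=4 mithril=3 zinc=2
After 7 (craft hinge): hinge=1 lantern=4 mithril=3 zinc=1
After 8 (craft hinge): hinge=2 lantern=4 mithril=3
After 9 (gather 4 obsidian): hinge=2 lantern=4 mithril=3 obsidian=4
After 10 (craft lantern): hinge=2 lantern=6 mithril=2
After 11 (gather 10 clay): clay=10 hinge=2 lantern=6 mithril=2
After 12 (craft barrel): barrel=1 clay=9 hinge=2 lantern=6 mithril=2
After 13 (craft barrel): barrel=2 clay=8 hinge=2 lantern=6 mithril=2
After 14 (consume 2 hinge): barrel=2 clay=8 lantern=6 mithril=2
After 15 (craft barrel): barrel=3 clay=7 lantern=6 mithril=2
After 16 (gather 5 zinc): barrel=3 clay=7 lantern=6 mithril=2 zinc=5
After 17 (gather 11 obsidian): barrel=3 clay=7 lantern=6 mithril=2 obsidian=11 zinc=5
After 18 (consume 3 obsidian): barrel=3 clay=7 lantern=6 mithril=2 obsidian=8 zinc=5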